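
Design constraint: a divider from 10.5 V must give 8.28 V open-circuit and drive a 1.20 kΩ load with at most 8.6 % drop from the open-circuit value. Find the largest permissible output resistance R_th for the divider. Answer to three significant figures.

Loading drop = R_th/(R_th + R_L) ≤ 0.0860, so R_th ≤ R_L · ε/(1−ε) = 1.20 kΩ × 0.0860/0.9140 = 113 Ω.
(Any R1, R2 with R2/(R1+R2) = 0.789 and R1‖R2 ≤ 113 Ω will meet the spec.)

R_th ≤ 113 Ω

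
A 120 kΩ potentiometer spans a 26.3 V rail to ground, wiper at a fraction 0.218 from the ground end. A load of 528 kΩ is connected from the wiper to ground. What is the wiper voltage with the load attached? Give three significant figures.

V ≈ 5.52 V

The wiper splits the pot into (1−α)R = 93.84 kΩ above and αR = 26.16 kΩ below.
Lower section ‖ load = 24.93 kΩ.
V_wiper = 26.3 × 24.93/(93.84 + 24.93) = 5.52 V.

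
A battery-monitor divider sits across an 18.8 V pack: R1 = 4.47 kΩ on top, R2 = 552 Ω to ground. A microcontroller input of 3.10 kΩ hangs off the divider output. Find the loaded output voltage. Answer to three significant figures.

V_out ≈ 1.78 V

The load sits in parallel with R2: R2‖R_L = (552 × 3100) / (552 + 3100) = 468.6 Ω.
V_out = 18.8 × 468.6 / (4470 + 468.6) = 18.8 × 468.6/4939 = 1.78 V.
(Unloaded it would have been 2.07 V.)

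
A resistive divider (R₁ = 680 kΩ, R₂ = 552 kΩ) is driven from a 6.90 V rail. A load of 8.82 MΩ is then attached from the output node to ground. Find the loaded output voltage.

The load sits in parallel with R₂: R₂‖R_L = (552 × 8820) / (552 + 8820) = 519.5 kΩ.
V_out = 6.90 × 519.5 / (680 + 519.5) = 6.90 × 519.5/1199 = 2.99 V.

V_out ≈ 2.99 V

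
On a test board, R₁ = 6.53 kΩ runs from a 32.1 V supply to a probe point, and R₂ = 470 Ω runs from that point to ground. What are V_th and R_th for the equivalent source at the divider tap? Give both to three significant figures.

V_th is the open-circuit tap voltage: 32.1 × 470/(6530 + 470) = 2.16 V.
With the supply zeroed, R₁ and R₂ appear in parallel from the tap: R_th = R₁‖R₂ = (6530 × 470)/7000 = 438 Ω.

V_th = 2.16 V, R_th = 438 Ω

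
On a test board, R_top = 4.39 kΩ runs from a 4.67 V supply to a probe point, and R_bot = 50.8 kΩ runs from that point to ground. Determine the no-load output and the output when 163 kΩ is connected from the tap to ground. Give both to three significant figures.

Unloaded: 4.30 V; loaded: 4.19 V

Open-circuit: V = 4.67 × 50.8/(4.39 + 50.8) = 4.30 V.
With the load, R_bot becomes R_bot‖R_L = 38.73 kΩ, so V = 4.67 × 38.73/43.12 = 4.19 V.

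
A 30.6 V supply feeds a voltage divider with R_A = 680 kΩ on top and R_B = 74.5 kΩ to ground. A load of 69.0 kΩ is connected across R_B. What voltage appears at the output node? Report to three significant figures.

The load sits in parallel with R_B: R_B‖R_L = (74.5 × 69.0) / (74.5 + 69.0) = 35.82 kΩ.
V_out = 30.6 × 35.82 / (680 + 35.82) = 30.6 × 35.82/715.8 = 1.53 V.

V_out ≈ 1.53 V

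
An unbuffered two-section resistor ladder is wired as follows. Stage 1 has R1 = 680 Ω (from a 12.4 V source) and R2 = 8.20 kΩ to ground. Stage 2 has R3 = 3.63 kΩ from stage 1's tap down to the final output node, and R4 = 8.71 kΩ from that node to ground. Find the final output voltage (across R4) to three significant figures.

V_out ≈ 7.69 V

Stage 2 presents R3+R4 = 12340 Ω as a load on stage 1's tap.
Stage 1's lower leg becomes R2‖(R3+R4) = 4926 Ω, so V_mid = 12.4 × 4926/5606 = 10.90 V.
Stage 2 is itself unloaded: V_out = V_mid × R4/(R3+R4) = 10.90 × 8710/12340 = 7.69 V.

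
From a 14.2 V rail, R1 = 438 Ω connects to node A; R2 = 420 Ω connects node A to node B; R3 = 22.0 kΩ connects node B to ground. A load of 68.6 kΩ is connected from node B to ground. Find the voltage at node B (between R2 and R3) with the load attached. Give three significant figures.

V ≈ 13.5 V

At node B, R3 is in parallel with the load: R3‖R_L = 16660 Ω.
Below node A the resistance is R2 + (R3‖R_L) = 17080 Ω, so V_A = 14.2 × 17080/17520 = 13.84 V.
Then V_B = V_A × (R3‖R_L)/(R2 + R3‖R_L) = 13.84 × 16660/17080 = 13.5 V.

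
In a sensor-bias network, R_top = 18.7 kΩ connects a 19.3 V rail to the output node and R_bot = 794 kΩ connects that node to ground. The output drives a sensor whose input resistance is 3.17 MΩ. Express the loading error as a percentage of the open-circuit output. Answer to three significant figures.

The divider's output (Thévenin) resistance is R_top‖R_bot = 18.27 kΩ.
Fractional drop under load = R_th/(R_th + R_L) = 18.27 / (18.27 + 3170) = 0.005730.
So the output falls by 0.573 %.

0.573 %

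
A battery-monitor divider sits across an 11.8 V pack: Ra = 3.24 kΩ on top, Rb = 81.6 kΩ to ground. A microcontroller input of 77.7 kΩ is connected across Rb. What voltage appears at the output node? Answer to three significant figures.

V_out ≈ 10.9 V

The load sits in parallel with Rb: Rb‖R_L = (81.6 × 77.7) / (81.6 + 77.7) = 39.80 kΩ.
V_out = 11.8 × 39.80 / (3.24 + 39.80) = 11.8 × 39.80/43.04 = 10.9 V.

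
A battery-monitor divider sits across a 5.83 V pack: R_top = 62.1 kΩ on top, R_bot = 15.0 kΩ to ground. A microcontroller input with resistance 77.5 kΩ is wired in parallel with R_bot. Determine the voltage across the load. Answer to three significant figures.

V_out ≈ 0.981 V

The load sits in parallel with R_bot: R_bot‖R_L = (15.0 × 77.5) / (15.0 + 77.5) = 12.57 kΩ.
V_out = 5.83 × 12.57 / (62.1 + 12.57) = 5.83 × 12.57/74.67 = 0.981 V.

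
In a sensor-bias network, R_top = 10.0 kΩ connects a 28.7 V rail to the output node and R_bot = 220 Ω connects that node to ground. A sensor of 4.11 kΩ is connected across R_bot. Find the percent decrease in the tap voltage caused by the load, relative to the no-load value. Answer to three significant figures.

4.98 %

The divider's output (Thévenin) resistance is R_top‖R_bot = 215.3 Ω.
Fractional drop under load = R_th/(R_th + R_L) = 215.3 / (215.3 + 4110) = 0.04977.
So the output falls by 4.98 %.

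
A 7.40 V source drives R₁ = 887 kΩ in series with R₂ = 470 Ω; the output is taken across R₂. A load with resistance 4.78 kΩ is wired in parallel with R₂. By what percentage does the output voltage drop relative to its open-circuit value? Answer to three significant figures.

8.95 %

The divider's output (Thévenin) resistance is R₁‖R₂ = 469.8 Ω.
Fractional drop under load = R_th/(R_th + R_L) = 469.8 / (469.8 + 4780) = 0.08948.
So the output falls by 8.95 %.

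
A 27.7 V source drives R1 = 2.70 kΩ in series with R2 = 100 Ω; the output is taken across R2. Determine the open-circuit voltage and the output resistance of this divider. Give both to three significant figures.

V_th is the open-circuit tap voltage: 27.7 × 100/(2700 + 100) = 0.989 V.
With the supply zeroed, R1 and R2 appear in parallel from the tap: R_th = R1‖R2 = (2700 × 100)/2800 = 96.4 Ω.

V_th = 0.989 V, R_th = 96.4 Ω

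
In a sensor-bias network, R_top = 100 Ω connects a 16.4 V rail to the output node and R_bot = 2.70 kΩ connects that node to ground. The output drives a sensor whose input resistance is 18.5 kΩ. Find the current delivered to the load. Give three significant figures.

R_bot‖R_L = 2356 Ω; V_out = 16.4 × 2356/2456 = 15.73 V.
I_L = V_out / R_L = 15.73 / 18.5 kΩ = 0.850 mA.

I_L ≈ 0.850 mA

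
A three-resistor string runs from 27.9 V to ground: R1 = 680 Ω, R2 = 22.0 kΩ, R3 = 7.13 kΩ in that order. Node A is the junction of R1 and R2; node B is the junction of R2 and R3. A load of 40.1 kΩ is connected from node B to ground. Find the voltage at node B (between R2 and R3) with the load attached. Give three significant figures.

At node B, R3 is in parallel with the load: R3‖R_L = 6054 Ω.
Below node A the resistance is R2 + (R3‖R_L) = 28050 Ω, so V_A = 27.9 × 28050/28730 = 27.24 V.
Then V_B = V_A × (R3‖R_L)/(R2 + R3‖R_L) = 27.24 × 6054/28050 = 5.88 V.

V ≈ 5.88 V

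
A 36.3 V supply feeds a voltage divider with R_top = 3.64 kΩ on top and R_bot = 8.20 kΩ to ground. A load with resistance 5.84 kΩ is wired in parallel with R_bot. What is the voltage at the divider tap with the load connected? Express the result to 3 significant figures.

V_out ≈ 17.6 V

The load sits in parallel with R_bot: R_bot‖R_L = (8.20 × 5.84) / (8.20 + 5.84) = 3.411 kΩ.
V_out = 36.3 × 3.411 / (3.64 + 3.411) = 36.3 × 3.411/7.051 = 17.6 V.
(Unloaded it would have been 25.1 V.)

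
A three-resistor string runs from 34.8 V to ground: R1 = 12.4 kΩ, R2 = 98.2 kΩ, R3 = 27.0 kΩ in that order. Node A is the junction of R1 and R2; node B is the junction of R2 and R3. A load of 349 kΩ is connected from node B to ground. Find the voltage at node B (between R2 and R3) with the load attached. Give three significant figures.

At node B, R3 is in parallel with the load: R3‖R_L = 25.06 kΩ.
Below node A the resistance is R2 + (R3‖R_L) = 123.3 kΩ, so V_A = 34.8 × 123.3/135.7 = 31.62 V.
Then V_B = V_A × (R3‖R_L)/(R2 + R3‖R_L) = 31.62 × 25.06/123.3 = 6.43 V.

V ≈ 6.43 V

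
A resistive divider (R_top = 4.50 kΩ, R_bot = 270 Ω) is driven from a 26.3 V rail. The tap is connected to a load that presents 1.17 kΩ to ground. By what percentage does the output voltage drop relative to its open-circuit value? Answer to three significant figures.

17.9 %

The divider's output (Thévenin) resistance is R_top‖R_bot = 254.7 Ω.
Fractional drop under load = R_th/(R_th + R_L) = 254.7 / (254.7 + 1170) = 0.1788.
So the output falls by 17.9 %.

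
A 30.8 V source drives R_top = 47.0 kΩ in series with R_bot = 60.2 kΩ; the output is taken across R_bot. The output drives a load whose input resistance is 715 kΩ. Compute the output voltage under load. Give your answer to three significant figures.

The load sits in parallel with R_bot: R_bot‖R_L = (60.2 × 715) / (60.2 + 715) = 55.53 kΩ.
V_out = 30.8 × 55.53 / (47.0 + 55.53) = 30.8 × 55.53/102.5 = 16.7 V.
(Unloaded it would have been 17.3 V.)

V_out ≈ 16.7 V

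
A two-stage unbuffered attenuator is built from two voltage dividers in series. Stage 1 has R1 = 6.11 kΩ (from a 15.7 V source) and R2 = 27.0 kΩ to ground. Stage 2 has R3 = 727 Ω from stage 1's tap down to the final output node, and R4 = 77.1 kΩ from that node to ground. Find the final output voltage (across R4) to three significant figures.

V_out ≈ 11.9 V

Stage 2 presents R3+R4 = 77830 Ω as a load on stage 1's tap.
Stage 1's lower leg becomes R2‖(R3+R4) = 20050 Ω, so V_mid = 15.7 × 20050/26160 = 12.03 V.
Stage 2 is itself unloaded: V_out = V_mid × R4/(R3+R4) = 12.03 × 77100/77830 = 11.9 V.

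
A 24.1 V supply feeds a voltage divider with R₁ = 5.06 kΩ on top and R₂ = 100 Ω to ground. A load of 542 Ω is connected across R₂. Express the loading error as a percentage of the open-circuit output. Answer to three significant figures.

15.3 %

The divider's output (Thévenin) resistance is R₁‖R₂ = 98.06 Ω.
Fractional drop under load = R_th/(R_th + R_L) = 98.06 / (98.06 + 542) = 0.1532.
So the output falls by 15.3 %.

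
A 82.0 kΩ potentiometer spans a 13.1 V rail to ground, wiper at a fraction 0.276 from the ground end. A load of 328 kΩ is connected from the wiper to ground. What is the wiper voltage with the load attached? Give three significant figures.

V ≈ 3.44 V

The wiper splits the pot into (1−α)R = 59.37 kΩ above and αR = 22.63 kΩ below.
Lower section ‖ load = 21.17 kΩ.
V_wiper = 13.1 × 21.17/(59.37 + 21.17) = 3.44 V.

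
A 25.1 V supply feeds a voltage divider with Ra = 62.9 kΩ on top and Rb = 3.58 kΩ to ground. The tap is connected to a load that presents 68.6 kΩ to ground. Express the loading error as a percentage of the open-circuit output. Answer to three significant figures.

4.71 %

The divider's output (Thévenin) resistance is Ra‖Rb = 3.387 kΩ.
Fractional drop under load = R_th/(R_th + R_L) = 3.387 / (3.387 + 68.6) = 0.04705.
So the output falls by 4.71 %.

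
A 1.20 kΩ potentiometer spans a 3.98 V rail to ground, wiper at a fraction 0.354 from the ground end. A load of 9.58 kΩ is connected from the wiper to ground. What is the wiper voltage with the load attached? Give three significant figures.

The wiper splits the pot into (1−α)R = 775.2 Ω above and αR = 424.8 Ω below.
Lower section ‖ load = 406.8 Ω.
V_wiper = 3.98 × 406.8/(775.2 + 406.8) = 1.37 V.

V ≈ 1.37 V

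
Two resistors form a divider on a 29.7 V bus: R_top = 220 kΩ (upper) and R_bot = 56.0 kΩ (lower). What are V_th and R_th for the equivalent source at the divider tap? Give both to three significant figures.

V_th = 6.03 V, R_th = 44.6 kΩ

V_th is the open-circuit tap voltage: 29.7 × 56.0/(220 + 56.0) = 6.03 V.
With the supply zeroed, R_top and R_bot appear in parallel from the tap: R_th = R_top‖R_bot = (220 × 56.0)/276.0 = 44.6 kΩ.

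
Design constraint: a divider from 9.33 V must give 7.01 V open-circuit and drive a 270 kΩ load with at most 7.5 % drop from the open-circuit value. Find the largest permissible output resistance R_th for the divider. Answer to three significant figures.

R_th ≤ 21.9 kΩ

Loading drop = R_th/(R_th + R_L) ≤ 0.0750, so R_th ≤ R_L · ε/(1−ε) = 270 kΩ × 0.0750/0.9250 = 21.9 kΩ.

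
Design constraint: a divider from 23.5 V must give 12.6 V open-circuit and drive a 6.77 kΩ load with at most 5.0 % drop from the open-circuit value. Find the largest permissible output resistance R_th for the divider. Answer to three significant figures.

R_th ≤ 356 Ω

Loading drop = R_th/(R_th + R_L) ≤ 0.0500, so R_th ≤ R_L · ε/(1−ε) = 6.77 kΩ × 0.0500/0.9500 = 356 Ω.
(Any R1, R2 with R2/(R1+R2) = 0.536 and R1‖R2 ≤ 356 Ω will meet the spec.)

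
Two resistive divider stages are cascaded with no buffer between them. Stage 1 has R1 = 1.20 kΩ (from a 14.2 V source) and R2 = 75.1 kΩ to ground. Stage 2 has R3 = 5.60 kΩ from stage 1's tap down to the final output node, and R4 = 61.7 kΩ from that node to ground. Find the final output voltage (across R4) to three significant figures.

V_out ≈ 12.6 V

Stage 2 presents R3+R4 = 67.30 kΩ as a load on stage 1's tap.
Stage 1's lower leg becomes R2‖(R3+R4) = 35.49 kΩ, so V_mid = 14.2 × 35.49/36.69 = 13.74 V.
Stage 2 is itself unloaded: V_out = V_mid × R4/(R3+R4) = 13.74 × 61.7/67.30 = 12.6 V.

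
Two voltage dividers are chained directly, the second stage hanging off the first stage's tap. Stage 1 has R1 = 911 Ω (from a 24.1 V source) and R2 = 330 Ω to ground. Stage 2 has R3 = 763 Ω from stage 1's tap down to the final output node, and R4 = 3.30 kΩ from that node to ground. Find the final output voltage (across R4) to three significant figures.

Stage 2 presents R3+R4 = 4063 Ω as a load on stage 1's tap.
Stage 1's lower leg becomes R2‖(R3+R4) = 305.2 Ω, so V_mid = 24.1 × 305.2/1216 = 6.048 V.
Stage 2 is itself unloaded: V_out = V_mid × R4/(R3+R4) = 6.048 × 3300/4063 = 4.91 V.

V_out ≈ 4.91 V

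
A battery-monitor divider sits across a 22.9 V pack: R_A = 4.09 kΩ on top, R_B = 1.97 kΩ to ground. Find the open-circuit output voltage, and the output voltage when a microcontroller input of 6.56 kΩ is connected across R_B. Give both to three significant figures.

Unloaded: 7.44 V; loaded: 6.19 V

Open-circuit: V = 22.9 × 1.97/(4.09 + 1.97) = 7.44 V.
With the load, R_B becomes R_B‖R_L = 1.515 kΩ, so V = 22.9 × 1.515/5.605 = 6.19 V.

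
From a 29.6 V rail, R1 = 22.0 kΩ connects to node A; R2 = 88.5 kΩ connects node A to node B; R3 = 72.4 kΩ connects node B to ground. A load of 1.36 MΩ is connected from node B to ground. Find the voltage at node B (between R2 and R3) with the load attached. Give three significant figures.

V ≈ 11.4 V

At node B, R3 is in parallel with the load: R3‖R_L = 68.74 kΩ.
Below node A the resistance is R2 + (R3‖R_L) = 157.2 kΩ, so V_A = 29.6 × 157.2/179.2 = 25.97 V.
Then V_B = V_A × (R3‖R_L)/(R2 + R3‖R_L) = 25.97 × 68.74/157.2 = 11.4 V.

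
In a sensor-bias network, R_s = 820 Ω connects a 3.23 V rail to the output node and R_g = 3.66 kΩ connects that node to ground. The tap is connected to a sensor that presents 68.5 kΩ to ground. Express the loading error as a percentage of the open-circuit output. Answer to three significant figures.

The divider's output (Thévenin) resistance is R_s‖R_g = 669.9 Ω.
Fractional drop under load = R_th/(R_th + R_L) = 669.9 / (669.9 + 68500) = 0.009685.
So the output falls by 0.969 %.

0.969 %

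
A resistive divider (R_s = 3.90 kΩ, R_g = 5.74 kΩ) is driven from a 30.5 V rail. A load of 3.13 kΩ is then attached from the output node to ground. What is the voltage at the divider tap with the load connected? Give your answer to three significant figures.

The load sits in parallel with R_g: R_g‖R_L = (5.74 × 3.13) / (5.74 + 3.13) = 2.026 kΩ.
V_out = 30.5 × 2.026 / (3.90 + 2.026) = 30.5 × 2.026/5.926 = 10.4 V.

V_out ≈ 10.4 V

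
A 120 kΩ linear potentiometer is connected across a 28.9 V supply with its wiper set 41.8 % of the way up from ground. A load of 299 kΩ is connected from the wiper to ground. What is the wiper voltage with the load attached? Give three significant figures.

V ≈ 11.0 V

The wiper splits the pot into (1−α)R = 69.84 kΩ above and αR = 50.16 kΩ below.
Lower section ‖ load = 42.95 kΩ.
V_wiper = 28.9 × 42.95/(69.84 + 42.95) = 11.0 V.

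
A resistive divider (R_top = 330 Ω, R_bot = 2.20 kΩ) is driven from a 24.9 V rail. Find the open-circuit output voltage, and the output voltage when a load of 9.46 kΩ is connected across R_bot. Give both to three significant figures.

Open-circuit: V = 24.9 × 2200/(330 + 2200) = 21.7 V.
With the load, R_bot becomes R_bot‖R_L = 1785 Ω, so V = 24.9 × 1785/2115 = 21.0 V.

Unloaded: 21.7 V; loaded: 21.0 V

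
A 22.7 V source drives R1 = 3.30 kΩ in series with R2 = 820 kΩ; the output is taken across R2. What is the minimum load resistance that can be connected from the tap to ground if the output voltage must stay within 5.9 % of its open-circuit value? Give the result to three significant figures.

Output resistance R_th = R1‖R2 = (3.30 × 820)/823.3 = 3.287 kΩ.
The fractional drop is R_th/(R_th + R_L); requiring this ≤ 0.0590 gives R_L ≥ R_th(1/0.0590 − 1) = 3.287 × 15.95 = 52.4 kΩ.

R_L(min) ≈ 52.4 kΩ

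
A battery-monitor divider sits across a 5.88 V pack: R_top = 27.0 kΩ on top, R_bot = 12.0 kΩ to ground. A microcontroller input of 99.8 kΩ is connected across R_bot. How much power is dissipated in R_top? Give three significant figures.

Total resistance from the source is R_top + (R_bot‖R_L) = 37.71 kΩ, so I = 5.88/37.71 kΩ = 0.1559 mA.
P = I²·R_top = (0.1559 mA)² × 27.0 kΩ = 0.656 mW.

P ≈ 0.656 mW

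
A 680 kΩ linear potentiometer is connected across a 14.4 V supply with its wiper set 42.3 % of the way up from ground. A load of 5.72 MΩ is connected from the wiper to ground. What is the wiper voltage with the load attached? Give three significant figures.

The wiper splits the pot into (1−α)R = 392.4 kΩ above and αR = 287.6 kΩ below.
Lower section ‖ load = 273.9 kΩ.
V_wiper = 14.4 × 273.9/(392.4 + 273.9) = 5.92 V.

V ≈ 5.92 V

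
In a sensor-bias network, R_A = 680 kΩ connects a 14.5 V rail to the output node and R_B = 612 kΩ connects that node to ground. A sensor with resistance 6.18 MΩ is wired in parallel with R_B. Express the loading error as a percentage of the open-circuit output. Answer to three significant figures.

The divider's output (Thévenin) resistance is R_A‖R_B = 322.1 kΩ.
Fractional drop under load = R_th/(R_th + R_L) = 322.1 / (322.1 + 6180) = 0.04954.
So the output falls by 4.95 %.

4.95 %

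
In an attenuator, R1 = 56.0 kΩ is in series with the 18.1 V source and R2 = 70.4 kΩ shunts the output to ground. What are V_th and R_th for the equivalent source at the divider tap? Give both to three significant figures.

V_th is the open-circuit tap voltage: 18.1 × 70.4/(56.0 + 70.4) = 10.1 V.
With the supply zeroed, R1 and R2 appear in parallel from the tap: R_th = R1‖R2 = (56.0 × 70.4)/126.4 = 31.2 kΩ.

V_th = 10.1 V, R_th = 31.2 kΩ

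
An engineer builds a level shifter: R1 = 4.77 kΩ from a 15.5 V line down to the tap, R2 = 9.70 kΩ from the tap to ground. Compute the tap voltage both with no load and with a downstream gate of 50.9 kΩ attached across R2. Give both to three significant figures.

Unloaded: 10.4 V; loaded: 9.78 V

Open-circuit: V = 15.5 × 9.70/(4.77 + 9.70) = 10.4 V.
With the load, R2 becomes R2‖R_L = 8.147 kΩ, so V = 15.5 × 8.147/12.92 = 9.78 V.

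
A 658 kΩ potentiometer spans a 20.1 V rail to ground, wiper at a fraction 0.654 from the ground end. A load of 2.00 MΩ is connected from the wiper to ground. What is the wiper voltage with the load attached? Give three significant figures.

The wiper splits the pot into (1−α)R = 227.7 kΩ above and αR = 430.3 kΩ below.
Lower section ‖ load = 354.1 kΩ.
V_wiper = 20.1 × 354.1/(227.7 + 354.1) = 12.2 V.

V ≈ 12.2 V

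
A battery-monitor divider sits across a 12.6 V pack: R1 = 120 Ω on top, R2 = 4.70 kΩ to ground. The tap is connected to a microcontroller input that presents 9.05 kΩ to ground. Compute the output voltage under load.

The load sits in parallel with R2: R2‖R_L = (4700 × 9050) / (4700 + 9050) = 3093 Ω.
V_out = 12.6 × 3093 / (120 + 3093) = 12.6 × 3093/3213 = 12.1 V.

V_out ≈ 12.1 V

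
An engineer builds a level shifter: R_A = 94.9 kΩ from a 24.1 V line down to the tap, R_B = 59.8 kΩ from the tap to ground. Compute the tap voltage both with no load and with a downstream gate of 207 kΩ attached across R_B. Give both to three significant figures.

Open-circuit: V = 24.1 × 59.8/(94.9 + 59.8) = 9.32 V.
With the load, R_B becomes R_B‖R_L = 46.40 kΩ, so V = 24.1 × 46.40/141.3 = 7.91 V.

Unloaded: 9.32 V; loaded: 7.91 V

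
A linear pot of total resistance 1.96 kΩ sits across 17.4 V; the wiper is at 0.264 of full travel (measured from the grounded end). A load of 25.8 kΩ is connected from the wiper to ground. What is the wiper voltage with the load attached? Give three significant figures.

V ≈ 4.53 V

The wiper splits the pot into (1−α)R = 1443 Ω above and αR = 517.4 Ω below.
Lower section ‖ load = 507.3 Ω.
V_wiper = 17.4 × 507.3/(1443 + 507.3) = 4.53 V.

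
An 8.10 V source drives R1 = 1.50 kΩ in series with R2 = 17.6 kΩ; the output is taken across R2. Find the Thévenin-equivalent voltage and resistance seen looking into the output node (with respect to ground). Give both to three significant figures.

V_th is the open-circuit tap voltage: 8.10 × 17.6/(1.50 + 17.6) = 7.46 V.
With the supply zeroed, R1 and R2 appear in parallel from the tap: R_th = R1‖R2 = (1.50 × 17.6)/19.10 = 1.38 kΩ.

V_th = 7.46 V, R_th = 1.38 kΩ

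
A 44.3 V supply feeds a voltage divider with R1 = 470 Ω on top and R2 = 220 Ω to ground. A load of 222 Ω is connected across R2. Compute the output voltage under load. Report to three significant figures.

The load sits in parallel with R2: R2‖R_L = (220 × 222) / (220 + 222) = 110.5 Ω.
V_out = 44.3 × 110.5 / (470 + 110.5) = 44.3 × 110.5/580.5 = 8.43 V.

V_out ≈ 8.43 V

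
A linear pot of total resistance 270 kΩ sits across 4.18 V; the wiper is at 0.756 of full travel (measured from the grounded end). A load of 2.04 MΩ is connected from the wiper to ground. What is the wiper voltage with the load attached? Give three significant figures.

The wiper splits the pot into (1−α)R = 65.88 kΩ above and αR = 204.1 kΩ below.
Lower section ‖ load = 185.6 kΩ.
V_wiper = 4.18 × 185.6/(65.88 + 185.6) = 3.08 V.

V ≈ 3.08 V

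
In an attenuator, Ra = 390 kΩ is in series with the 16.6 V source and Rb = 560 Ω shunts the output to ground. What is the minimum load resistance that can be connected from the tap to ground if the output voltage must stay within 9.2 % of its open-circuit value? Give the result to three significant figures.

R_L(min) ≈ 5.52 kΩ

Output resistance R_th = Ra‖Rb = (390000 × 560)/390600 = 559.2 Ω.
The fractional drop is R_th/(R_th + R_L); requiring this ≤ 0.0920 gives R_L ≥ R_th(1/0.0920 − 1) = 559.2 × 9.870 = 5.52 kΩ.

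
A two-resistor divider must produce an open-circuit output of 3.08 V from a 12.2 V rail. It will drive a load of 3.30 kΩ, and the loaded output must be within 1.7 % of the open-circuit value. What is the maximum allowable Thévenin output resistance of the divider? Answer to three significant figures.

R_th ≤ 57.1 Ω

Loading drop = R_th/(R_th + R_L) ≤ 0.0170, so R_th ≤ R_L · ε/(1−ε) = 3.30 kΩ × 0.0170/0.9830 = 57.1 Ω.
(Any R1, R2 with R2/(R1+R2) = 0.252 and R1‖R2 ≤ 57.1 Ω will meet the spec.)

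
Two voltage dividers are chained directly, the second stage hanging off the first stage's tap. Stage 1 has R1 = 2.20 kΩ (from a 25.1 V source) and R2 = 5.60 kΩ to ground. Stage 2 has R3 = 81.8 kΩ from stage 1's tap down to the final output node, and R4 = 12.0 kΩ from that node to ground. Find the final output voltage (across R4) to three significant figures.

V_out ≈ 2.27 V

Stage 2 presents R3+R4 = 93.80 kΩ as a load on stage 1's tap.
Stage 1's lower leg becomes R2‖(R3+R4) = 5.285 kΩ, so V_mid = 25.1 × 5.285/7.485 = 17.72 V.
Stage 2 is itself unloaded: V_out = V_mid × R4/(R3+R4) = 17.72 × 12.0/93.80 = 2.27 V.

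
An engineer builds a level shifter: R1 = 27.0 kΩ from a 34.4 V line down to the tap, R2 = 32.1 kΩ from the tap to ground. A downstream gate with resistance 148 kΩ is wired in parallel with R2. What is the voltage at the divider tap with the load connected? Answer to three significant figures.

The load sits in parallel with R2: R2‖R_L = (32.1 × 148) / (32.1 + 148) = 26.38 kΩ.
V_out = 34.4 × 26.38 / (27.0 + 26.38) = 34.4 × 26.38/53.38 = 17.0 V.
(Unloaded it would have been 18.7 V.)

V_out ≈ 17.0 V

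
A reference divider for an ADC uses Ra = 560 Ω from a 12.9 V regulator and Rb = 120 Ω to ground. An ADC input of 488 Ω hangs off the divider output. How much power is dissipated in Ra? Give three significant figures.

Total resistance from the source is Ra + (Rb‖R_L) = 656.3 Ω, so I = 12.9/656.3 Ω = 19.66 mA.
P = I²·Ra = (19.66 mA)² × 560 Ω = 216 mW.

P ≈ 216 mW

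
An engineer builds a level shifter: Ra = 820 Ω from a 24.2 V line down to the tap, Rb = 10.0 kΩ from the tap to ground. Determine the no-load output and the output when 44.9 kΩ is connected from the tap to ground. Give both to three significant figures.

Open-circuit: V = 24.2 × 10000/(820 + 10000) = 22.4 V.
With the load, Rb becomes Rb‖R_L = 8179 Ω, so V = 24.2 × 8179/8999 = 22.0 V.

Unloaded: 22.4 V; loaded: 22.0 V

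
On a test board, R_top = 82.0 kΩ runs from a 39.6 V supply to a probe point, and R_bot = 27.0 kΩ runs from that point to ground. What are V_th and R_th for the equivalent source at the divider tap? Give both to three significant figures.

V_th is the open-circuit tap voltage: 39.6 × 27.0/(82.0 + 27.0) = 9.81 V.
With the supply zeroed, R_top and R_bot appear in parallel from the tap: R_th = R_top‖R_bot = (82.0 × 27.0)/109.0 = 20.3 kΩ.

V_th = 9.81 V, R_th = 20.3 kΩ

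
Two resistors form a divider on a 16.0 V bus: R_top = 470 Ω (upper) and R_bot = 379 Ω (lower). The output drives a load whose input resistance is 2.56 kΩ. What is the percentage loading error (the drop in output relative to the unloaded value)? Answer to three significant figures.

The divider's output (Thévenin) resistance is R_top‖R_bot = 209.8 Ω.
Fractional drop under load = R_th/(R_th + R_L) = 209.8 / (209.8 + 2560) = 0.07575.
So the output falls by 7.57 %.

7.57 %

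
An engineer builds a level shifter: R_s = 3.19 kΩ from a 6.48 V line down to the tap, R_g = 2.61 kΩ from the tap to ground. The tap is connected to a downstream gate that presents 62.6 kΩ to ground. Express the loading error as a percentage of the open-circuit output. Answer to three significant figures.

2.24 %

The divider's output (Thévenin) resistance is R_s‖R_g = 1.435 kΩ.
Fractional drop under load = R_th/(R_th + R_L) = 1.435 / (1.435 + 62.6) = 0.02242.
So the output falls by 2.24 %.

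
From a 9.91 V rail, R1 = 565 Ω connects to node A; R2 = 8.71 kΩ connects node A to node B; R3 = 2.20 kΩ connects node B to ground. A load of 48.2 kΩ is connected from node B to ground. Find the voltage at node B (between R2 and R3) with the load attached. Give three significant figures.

At node B, R3 is in parallel with the load: R3‖R_L = 2104 Ω.
Below node A the resistance is R2 + (R3‖R_L) = 10810 Ω, so V_A = 9.91 × 10810/11380 = 9.418 V.
Then V_B = V_A × (R3‖R_L)/(R2 + R3‖R_L) = 9.418 × 2104/10810 = 1.83 V.

V ≈ 1.83 V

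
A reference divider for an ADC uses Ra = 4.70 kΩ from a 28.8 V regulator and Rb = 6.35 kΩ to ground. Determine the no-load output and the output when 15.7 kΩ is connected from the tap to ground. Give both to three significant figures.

Open-circuit: V = 28.8 × 6.35/(4.70 + 6.35) = 16.6 V.
With the load, Rb becomes Rb‖R_L = 4.521 kΩ, so V = 28.8 × 4.521/9.221 = 14.1 V.

Unloaded: 16.6 V; loaded: 14.1 V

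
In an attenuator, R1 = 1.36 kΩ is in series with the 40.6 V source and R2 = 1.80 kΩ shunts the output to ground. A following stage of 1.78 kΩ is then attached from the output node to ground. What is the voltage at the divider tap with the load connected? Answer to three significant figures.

The load sits in parallel with R2: R2‖R_L = (1.80 × 1.78) / (1.80 + 1.78) = 0.8950 kΩ.
V_out = 40.6 × 0.8950 / (1.36 + 0.8950) = 40.6 × 0.8950/2.255 = 16.1 V.

V_out ≈ 16.1 V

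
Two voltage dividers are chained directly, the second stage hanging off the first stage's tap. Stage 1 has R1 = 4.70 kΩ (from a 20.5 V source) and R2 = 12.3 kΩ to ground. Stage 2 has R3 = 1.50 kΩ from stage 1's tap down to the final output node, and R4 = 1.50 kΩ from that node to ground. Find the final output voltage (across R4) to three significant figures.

V_out ≈ 3.48 V

Stage 2 presents R3+R4 = 3.000 kΩ as a load on stage 1's tap.
Stage 1's lower leg becomes R2‖(R3+R4) = 2.412 kΩ, so V_mid = 20.5 × 2.412/7.112 = 6.952 V.
Stage 2 is itself unloaded: V_out = V_mid × R4/(R3+R4) = 6.952 × 1.50/3.000 = 3.48 V.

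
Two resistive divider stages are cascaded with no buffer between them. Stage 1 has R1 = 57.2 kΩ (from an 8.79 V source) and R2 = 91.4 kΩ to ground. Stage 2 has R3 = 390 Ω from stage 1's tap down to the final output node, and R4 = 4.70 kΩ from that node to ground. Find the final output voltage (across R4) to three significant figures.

Stage 2 presents R3+R4 = 5090 Ω as a load on stage 1's tap.
Stage 1's lower leg becomes R2‖(R3+R4) = 4821 Ω, so V_mid = 8.79 × 4821/62020 = 0.6833 V.
Stage 2 is itself unloaded: V_out = V_mid × R4/(R3+R4) = 0.6833 × 4700/5090 = 0.631 V.

V_out ≈ 0.631 V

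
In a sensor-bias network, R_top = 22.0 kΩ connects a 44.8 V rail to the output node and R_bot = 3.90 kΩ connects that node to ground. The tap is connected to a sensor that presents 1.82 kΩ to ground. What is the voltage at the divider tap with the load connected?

The load sits in parallel with R_bot: R_bot‖R_L = (3.90 × 1.82) / (3.90 + 1.82) = 1.241 kΩ.
V_out = 44.8 × 1.241 / (22.0 + 1.241) = 44.8 × 1.241/23.24 = 2.39 V.

V_out ≈ 2.39 V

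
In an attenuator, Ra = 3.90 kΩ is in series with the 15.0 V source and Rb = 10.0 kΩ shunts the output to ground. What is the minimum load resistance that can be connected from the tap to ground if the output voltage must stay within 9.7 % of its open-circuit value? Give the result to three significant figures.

Output resistance R_th = Ra‖Rb = (3.90 × 10.0)/13.90 = 2.806 kΩ.
The fractional drop is R_th/(R_th + R_L); requiring this ≤ 0.0970 gives R_L ≥ R_th(1/0.0970 − 1) = 2.806 × 9.309 = 26.1 kΩ.

R_L(min) ≈ 26.1 kΩ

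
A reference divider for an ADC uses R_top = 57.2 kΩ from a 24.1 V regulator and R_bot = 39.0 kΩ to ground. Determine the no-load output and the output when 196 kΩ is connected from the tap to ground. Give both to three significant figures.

Unloaded: 9.77 V; loaded: 8.74 V

Open-circuit: V = 24.1 × 39.0/(57.2 + 39.0) = 9.77 V.
With the load, R_bot becomes R_bot‖R_L = 32.53 kΩ, so V = 24.1 × 32.53/89.73 = 8.74 V.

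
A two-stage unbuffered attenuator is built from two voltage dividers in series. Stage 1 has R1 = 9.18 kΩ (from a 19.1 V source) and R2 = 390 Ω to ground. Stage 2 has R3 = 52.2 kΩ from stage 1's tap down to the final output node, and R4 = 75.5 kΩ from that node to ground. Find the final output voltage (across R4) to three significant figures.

Stage 2 presents R3+R4 = 127700 Ω as a load on stage 1's tap.
Stage 1's lower leg becomes R2‖(R3+R4) = 388.8 Ω, so V_mid = 19.1 × 388.8/9569 = 0.7761 V.
Stage 2 is itself unloaded: V_out = V_mid × R4/(R3+R4) = 0.7761 × 75500/127700 = 0.459 V.

V_out ≈ 0.459 V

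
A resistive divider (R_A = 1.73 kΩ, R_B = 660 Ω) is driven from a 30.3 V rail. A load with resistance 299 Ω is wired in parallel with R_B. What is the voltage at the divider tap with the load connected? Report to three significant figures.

V_out ≈ 3.22 V

The load sits in parallel with R_B: R_B‖R_L = (660 × 299) / (660 + 299) = 205.8 Ω.
V_out = 30.3 × 205.8 / (1730 + 205.8) = 30.3 × 205.8/1936 = 3.22 V.
(Unloaded it would have been 8.37 V.)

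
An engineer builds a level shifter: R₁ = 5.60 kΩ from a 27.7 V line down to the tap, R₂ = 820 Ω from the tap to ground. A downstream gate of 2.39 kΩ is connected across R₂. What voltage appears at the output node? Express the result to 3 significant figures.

V_out ≈ 2.72 V

The load sits in parallel with R₂: R₂‖R_L = (820 × 2390) / (820 + 2390) = 610.5 Ω.
V_out = 27.7 × 610.5 / (5600 + 610.5) = 27.7 × 610.5/6211 = 2.72 V.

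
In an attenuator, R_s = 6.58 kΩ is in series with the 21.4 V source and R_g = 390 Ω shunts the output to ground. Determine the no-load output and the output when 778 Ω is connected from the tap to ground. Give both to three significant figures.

Open-circuit: V = 21.4 × 390/(6580 + 390) = 1.20 V.
With the load, R_g becomes R_g‖R_L = 259.8 Ω, so V = 21.4 × 259.8/6840 = 0.813 V.

Unloaded: 1.20 V; loaded: 0.813 V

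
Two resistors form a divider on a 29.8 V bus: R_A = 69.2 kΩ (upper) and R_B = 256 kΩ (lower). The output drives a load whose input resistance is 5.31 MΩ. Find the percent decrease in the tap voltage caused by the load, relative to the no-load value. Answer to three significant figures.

The divider's output (Thévenin) resistance is R_A‖R_B = 54.47 kΩ.
Fractional drop under load = R_th/(R_th + R_L) = 54.47 / (54.47 + 5310) = 0.01015.
So the output falls by 1.02 %.

1.02 %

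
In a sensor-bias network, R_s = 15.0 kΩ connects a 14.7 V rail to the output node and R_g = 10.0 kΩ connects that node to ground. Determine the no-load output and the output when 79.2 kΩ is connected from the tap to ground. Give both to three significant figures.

Unloaded: 5.88 V; loaded: 5.47 V

Open-circuit: V = 14.7 × 10.0/(15.0 + 10.0) = 5.88 V.
With the load, R_g becomes R_g‖R_L = 8.879 kΩ, so V = 14.7 × 8.879/23.88 = 5.47 V.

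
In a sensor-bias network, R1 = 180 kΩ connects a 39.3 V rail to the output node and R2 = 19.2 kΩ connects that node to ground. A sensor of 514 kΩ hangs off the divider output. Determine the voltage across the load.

The load sits in parallel with R2: R2‖R_L = (19.2 × 514) / (19.2 + 514) = 18.51 kΩ.
V_out = 39.3 × 18.51 / (180 + 18.51) = 39.3 × 18.51/198.5 = 3.66 V.

V_out ≈ 3.66 V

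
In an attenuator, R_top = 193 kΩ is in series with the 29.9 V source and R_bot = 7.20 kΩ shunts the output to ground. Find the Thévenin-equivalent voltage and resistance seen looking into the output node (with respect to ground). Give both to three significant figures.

V_th is the open-circuit tap voltage: 29.9 × 7.20/(193 + 7.20) = 1.08 V.
With the supply zeroed, R_top and R_bot appear in parallel from the tap: R_th = R_top‖R_bot = (193 × 7.20)/200.2 = 6.94 kΩ.

V_th = 1.08 V, R_th = 6.94 kΩ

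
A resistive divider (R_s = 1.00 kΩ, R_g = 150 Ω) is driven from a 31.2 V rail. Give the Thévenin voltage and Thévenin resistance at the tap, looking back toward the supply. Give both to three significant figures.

V_th is the open-circuit tap voltage: 31.2 × 150/(1000 + 150) = 4.07 V.
With the supply zeroed, R_s and R_g appear in parallel from the tap: R_th = R_s‖R_g = (1000 × 150)/1150 = 130 Ω.

V_th = 4.07 V, R_th = 130 Ω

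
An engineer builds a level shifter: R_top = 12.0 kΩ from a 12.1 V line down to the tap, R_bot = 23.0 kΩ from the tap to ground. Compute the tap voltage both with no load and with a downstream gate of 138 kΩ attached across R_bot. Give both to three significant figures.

Unloaded: 7.95 V; loaded: 7.52 V

Open-circuit: V = 12.1 × 23.0/(12.0 + 23.0) = 7.95 V.
With the load, R_bot becomes R_bot‖R_L = 19.71 kΩ, so V = 12.1 × 19.71/31.71 = 7.52 V.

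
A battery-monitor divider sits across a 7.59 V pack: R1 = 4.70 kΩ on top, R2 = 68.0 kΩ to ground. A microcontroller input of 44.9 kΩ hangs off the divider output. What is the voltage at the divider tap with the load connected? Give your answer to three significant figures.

The load sits in parallel with R2: R2‖R_L = (68.0 × 44.9) / (68.0 + 44.9) = 27.04 kΩ.
V_out = 7.59 × 27.04 / (4.70 + 27.04) = 7.59 × 27.04/31.74 = 6.47 V.

V_out ≈ 6.47 V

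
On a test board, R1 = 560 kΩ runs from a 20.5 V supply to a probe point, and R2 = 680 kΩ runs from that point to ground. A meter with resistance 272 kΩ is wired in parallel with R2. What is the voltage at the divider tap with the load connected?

The load sits in parallel with R2: R2‖R_L = (680 × 272) / (680 + 272) = 194.3 kΩ.
V_out = 20.5 × 194.3 / (560 + 194.3) = 20.5 × 194.3/754.3 = 5.28 V.

V_out ≈ 5.28 V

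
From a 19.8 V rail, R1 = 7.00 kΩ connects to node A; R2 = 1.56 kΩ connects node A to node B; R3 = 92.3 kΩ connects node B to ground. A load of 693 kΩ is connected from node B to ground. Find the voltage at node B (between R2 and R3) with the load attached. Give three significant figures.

V ≈ 17.9 V

At node B, R3 is in parallel with the load: R3‖R_L = 81.45 kΩ.
Below node A the resistance is R2 + (R3‖R_L) = 83.01 kΩ, so V_A = 19.8 × 83.01/90.01 = 18.26 V.
Then V_B = V_A × (R3‖R_L)/(R2 + R3‖R_L) = 18.26 × 81.45/83.01 = 17.9 V.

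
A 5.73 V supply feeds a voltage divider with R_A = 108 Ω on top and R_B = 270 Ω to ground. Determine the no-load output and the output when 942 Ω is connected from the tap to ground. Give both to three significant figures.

Open-circuit: V = 5.73 × 270/(108 + 270) = 4.09 V.
With the load, R_B becomes R_B‖R_L = 209.9 Ω, so V = 5.73 × 209.9/317.9 = 3.78 V.

Unloaded: 4.09 V; loaded: 3.78 V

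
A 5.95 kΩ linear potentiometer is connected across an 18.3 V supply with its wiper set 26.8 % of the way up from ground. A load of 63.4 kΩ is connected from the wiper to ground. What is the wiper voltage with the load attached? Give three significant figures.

The wiper splits the pot into (1−α)R = 4.355 kΩ above and αR = 1.595 kΩ below.
Lower section ‖ load = 1.555 kΩ.
V_wiper = 18.3 × 1.555/(4.355 + 1.555) = 4.82 V.

V ≈ 4.82 V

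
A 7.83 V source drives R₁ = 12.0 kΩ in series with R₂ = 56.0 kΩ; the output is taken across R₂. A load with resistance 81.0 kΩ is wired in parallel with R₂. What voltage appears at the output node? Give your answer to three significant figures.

The load sits in parallel with R₂: R₂‖R_L = (56.0 × 81.0) / (56.0 + 81.0) = 33.11 kΩ.
V_out = 7.83 × 33.11 / (12.0 + 33.11) = 7.83 × 33.11/45.11 = 5.75 V.

V_out ≈ 5.75 V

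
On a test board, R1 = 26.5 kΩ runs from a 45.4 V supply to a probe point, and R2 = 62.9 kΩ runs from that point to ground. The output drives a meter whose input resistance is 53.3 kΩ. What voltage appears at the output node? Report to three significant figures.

The load sits in parallel with R2: R2‖R_L = (62.9 × 53.3) / (62.9 + 53.3) = 28.85 kΩ.
V_out = 45.4 × 28.85 / (26.5 + 28.85) = 45.4 × 28.85/55.35 = 23.7 V.

V_out ≈ 23.7 V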